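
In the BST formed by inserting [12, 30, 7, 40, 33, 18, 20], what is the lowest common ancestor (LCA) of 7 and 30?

Tree insertion order: [12, 30, 7, 40, 33, 18, 20]
Tree (level-order array): [12, 7, 30, None, None, 18, 40, None, 20, 33]
In a BST, the LCA of p=7, q=30 is the first node v on the
root-to-leaf path with p <= v <= q (go left if both < v, right if both > v).
Walk from root:
  at 12: 7 <= 12 <= 30, this is the LCA
LCA = 12


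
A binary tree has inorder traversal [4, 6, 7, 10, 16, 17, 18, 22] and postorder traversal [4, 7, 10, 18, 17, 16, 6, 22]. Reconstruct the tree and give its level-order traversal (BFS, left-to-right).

Inorder:   [4, 6, 7, 10, 16, 17, 18, 22]
Postorder: [4, 7, 10, 18, 17, 16, 6, 22]
Algorithm: postorder visits root last, so walk postorder right-to-left;
each value is the root of the current inorder slice — split it at that
value, recurse on the right subtree first, then the left.
Recursive splits:
  root=22; inorder splits into left=[4, 6, 7, 10, 16, 17, 18], right=[]
  root=6; inorder splits into left=[4], right=[7, 10, 16, 17, 18]
  root=16; inorder splits into left=[7, 10], right=[17, 18]
  root=17; inorder splits into left=[], right=[18]
  root=18; inorder splits into left=[], right=[]
  root=10; inorder splits into left=[7], right=[]
  root=7; inorder splits into left=[], right=[]
  root=4; inorder splits into left=[], right=[]
Reconstructed level-order: [22, 6, 4, 16, 10, 17, 7, 18]


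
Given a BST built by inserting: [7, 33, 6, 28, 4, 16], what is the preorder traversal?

Tree insertion order: [7, 33, 6, 28, 4, 16]
Tree (level-order array): [7, 6, 33, 4, None, 28, None, None, None, 16]
Preorder traversal: [7, 6, 4, 33, 28, 16]


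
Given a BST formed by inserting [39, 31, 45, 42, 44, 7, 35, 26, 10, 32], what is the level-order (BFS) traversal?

Tree insertion order: [39, 31, 45, 42, 44, 7, 35, 26, 10, 32]
Tree (level-order array): [39, 31, 45, 7, 35, 42, None, None, 26, 32, None, None, 44, 10]
BFS from the root, enqueuing left then right child of each popped node:
  queue [39] -> pop 39, enqueue [31, 45], visited so far: [39]
  queue [31, 45] -> pop 31, enqueue [7, 35], visited so far: [39, 31]
  queue [45, 7, 35] -> pop 45, enqueue [42], visited so far: [39, 31, 45]
  queue [7, 35, 42] -> pop 7, enqueue [26], visited so far: [39, 31, 45, 7]
  queue [35, 42, 26] -> pop 35, enqueue [32], visited so far: [39, 31, 45, 7, 35]
  queue [42, 26, 32] -> pop 42, enqueue [44], visited so far: [39, 31, 45, 7, 35, 42]
  queue [26, 32, 44] -> pop 26, enqueue [10], visited so far: [39, 31, 45, 7, 35, 42, 26]
  queue [32, 44, 10] -> pop 32, enqueue [none], visited so far: [39, 31, 45, 7, 35, 42, 26, 32]
  queue [44, 10] -> pop 44, enqueue [none], visited so far: [39, 31, 45, 7, 35, 42, 26, 32, 44]
  queue [10] -> pop 10, enqueue [none], visited so far: [39, 31, 45, 7, 35, 42, 26, 32, 44, 10]
Result: [39, 31, 45, 7, 35, 42, 26, 32, 44, 10]


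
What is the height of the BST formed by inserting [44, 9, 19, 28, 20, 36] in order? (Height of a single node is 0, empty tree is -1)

Insertion order: [44, 9, 19, 28, 20, 36]
Tree (level-order array): [44, 9, None, None, 19, None, 28, 20, 36]
Compute height bottom-up (empty subtree = -1):
  height(20) = 1 + max(-1, -1) = 0
  height(36) = 1 + max(-1, -1) = 0
  height(28) = 1 + max(0, 0) = 1
  height(19) = 1 + max(-1, 1) = 2
  height(9) = 1 + max(-1, 2) = 3
  height(44) = 1 + max(3, -1) = 4
Height = 4


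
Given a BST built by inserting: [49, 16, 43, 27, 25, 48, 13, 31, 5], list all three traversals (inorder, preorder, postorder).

Tree insertion order: [49, 16, 43, 27, 25, 48, 13, 31, 5]
Tree (level-order array): [49, 16, None, 13, 43, 5, None, 27, 48, None, None, 25, 31]
Inorder (L, root, R): [5, 13, 16, 25, 27, 31, 43, 48, 49]
Preorder (root, L, R): [49, 16, 13, 5, 43, 27, 25, 31, 48]
Postorder (L, R, root): [5, 13, 25, 31, 27, 48, 43, 16, 49]


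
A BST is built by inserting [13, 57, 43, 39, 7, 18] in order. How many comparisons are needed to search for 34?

Search path for 34: 13 -> 57 -> 43 -> 39 -> 18
Found: False
Comparisons: 5


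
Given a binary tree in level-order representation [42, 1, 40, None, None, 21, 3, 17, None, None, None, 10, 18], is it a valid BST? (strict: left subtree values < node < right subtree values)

Level-order array: [42, 1, 40, None, None, 21, 3, 17, None, None, None, 10, 18]
Validate using subtree bounds (lo, hi): at each node, require lo < value < hi,
then recurse left with hi=value and right with lo=value.
Preorder trace (stopping at first violation):
  at node 42 with bounds (-inf, +inf): OK
  at node 1 with bounds (-inf, 42): OK
  at node 40 with bounds (42, +inf): VIOLATION
Node 40 violates its bound: not (42 < 40 < +inf).
Result: Not a valid BST


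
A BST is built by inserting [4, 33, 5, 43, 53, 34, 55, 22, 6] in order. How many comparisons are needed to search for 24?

Search path for 24: 4 -> 33 -> 5 -> 22
Found: False
Comparisons: 4


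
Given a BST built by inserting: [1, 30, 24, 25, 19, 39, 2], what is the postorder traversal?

Tree insertion order: [1, 30, 24, 25, 19, 39, 2]
Tree (level-order array): [1, None, 30, 24, 39, 19, 25, None, None, 2]
Postorder traversal: [2, 19, 25, 24, 39, 30, 1]


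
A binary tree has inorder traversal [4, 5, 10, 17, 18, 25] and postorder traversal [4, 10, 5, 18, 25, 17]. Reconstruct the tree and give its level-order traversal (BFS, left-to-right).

Inorder:   [4, 5, 10, 17, 18, 25]
Postorder: [4, 10, 5, 18, 25, 17]
Algorithm: postorder visits root last, so walk postorder right-to-left;
each value is the root of the current inorder slice — split it at that
value, recurse on the right subtree first, then the left.
Recursive splits:
  root=17; inorder splits into left=[4, 5, 10], right=[18, 25]
  root=25; inorder splits into left=[18], right=[]
  root=18; inorder splits into left=[], right=[]
  root=5; inorder splits into left=[4], right=[10]
  root=10; inorder splits into left=[], right=[]
  root=4; inorder splits into left=[], right=[]
Reconstructed level-order: [17, 5, 25, 4, 10, 18]


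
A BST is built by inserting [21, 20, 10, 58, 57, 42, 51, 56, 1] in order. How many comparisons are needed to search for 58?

Search path for 58: 21 -> 58
Found: True
Comparisons: 2


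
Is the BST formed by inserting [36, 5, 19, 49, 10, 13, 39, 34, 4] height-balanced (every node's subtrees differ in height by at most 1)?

Tree (level-order array): [36, 5, 49, 4, 19, 39, None, None, None, 10, 34, None, None, None, 13]
Definition: a tree is height-balanced if, at every node, |h(left) - h(right)| <= 1 (empty subtree has height -1).
Bottom-up per-node check:
  node 4: h_left=-1, h_right=-1, diff=0 [OK], height=0
  node 13: h_left=-1, h_right=-1, diff=0 [OK], height=0
  node 10: h_left=-1, h_right=0, diff=1 [OK], height=1
  node 34: h_left=-1, h_right=-1, diff=0 [OK], height=0
  node 19: h_left=1, h_right=0, diff=1 [OK], height=2
  node 5: h_left=0, h_right=2, diff=2 [FAIL (|0-2|=2 > 1)], height=3
  node 39: h_left=-1, h_right=-1, diff=0 [OK], height=0
  node 49: h_left=0, h_right=-1, diff=1 [OK], height=1
  node 36: h_left=3, h_right=1, diff=2 [FAIL (|3-1|=2 > 1)], height=4
Node 5 violates the condition: |0 - 2| = 2 > 1.
Result: Not balanced


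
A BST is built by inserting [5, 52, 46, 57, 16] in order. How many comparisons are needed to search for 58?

Search path for 58: 5 -> 52 -> 57
Found: False
Comparisons: 3


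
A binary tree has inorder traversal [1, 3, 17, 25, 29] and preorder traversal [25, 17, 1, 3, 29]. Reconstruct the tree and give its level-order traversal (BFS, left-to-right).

Inorder:  [1, 3, 17, 25, 29]
Preorder: [25, 17, 1, 3, 29]
Algorithm: preorder visits root first, so consume preorder in order;
for each root, split the current inorder slice at that value into
left-subtree inorder and right-subtree inorder, then recurse.
Recursive splits:
  root=25; inorder splits into left=[1, 3, 17], right=[29]
  root=17; inorder splits into left=[1, 3], right=[]
  root=1; inorder splits into left=[], right=[3]
  root=3; inorder splits into left=[], right=[]
  root=29; inorder splits into left=[], right=[]
Reconstructed level-order: [25, 17, 29, 1, 3]


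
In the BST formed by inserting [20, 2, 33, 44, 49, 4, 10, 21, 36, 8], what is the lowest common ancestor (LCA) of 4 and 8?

Tree insertion order: [20, 2, 33, 44, 49, 4, 10, 21, 36, 8]
Tree (level-order array): [20, 2, 33, None, 4, 21, 44, None, 10, None, None, 36, 49, 8]
In a BST, the LCA of p=4, q=8 is the first node v on the
root-to-leaf path with p <= v <= q (go left if both < v, right if both > v).
Walk from root:
  at 20: both 4 and 8 < 20, go left
  at 2: both 4 and 8 > 2, go right
  at 4: 4 <= 4 <= 8, this is the LCA
LCA = 4


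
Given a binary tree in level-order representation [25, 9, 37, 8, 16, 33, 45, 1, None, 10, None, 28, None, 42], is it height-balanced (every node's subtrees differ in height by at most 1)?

Tree (level-order array): [25, 9, 37, 8, 16, 33, 45, 1, None, 10, None, 28, None, 42]
Definition: a tree is height-balanced if, at every node, |h(left) - h(right)| <= 1 (empty subtree has height -1).
Bottom-up per-node check:
  node 1: h_left=-1, h_right=-1, diff=0 [OK], height=0
  node 8: h_left=0, h_right=-1, diff=1 [OK], height=1
  node 10: h_left=-1, h_right=-1, diff=0 [OK], height=0
  node 16: h_left=0, h_right=-1, diff=1 [OK], height=1
  node 9: h_left=1, h_right=1, diff=0 [OK], height=2
  node 28: h_left=-1, h_right=-1, diff=0 [OK], height=0
  node 33: h_left=0, h_right=-1, diff=1 [OK], height=1
  node 42: h_left=-1, h_right=-1, diff=0 [OK], height=0
  node 45: h_left=0, h_right=-1, diff=1 [OK], height=1
  node 37: h_left=1, h_right=1, diff=0 [OK], height=2
  node 25: h_left=2, h_right=2, diff=0 [OK], height=3
All nodes satisfy the balance condition.
Result: Balanced


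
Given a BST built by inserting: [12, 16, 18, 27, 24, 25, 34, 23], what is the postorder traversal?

Tree insertion order: [12, 16, 18, 27, 24, 25, 34, 23]
Tree (level-order array): [12, None, 16, None, 18, None, 27, 24, 34, 23, 25]
Postorder traversal: [23, 25, 24, 34, 27, 18, 16, 12]


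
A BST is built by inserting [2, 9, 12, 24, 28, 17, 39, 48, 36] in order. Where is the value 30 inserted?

Starting tree (level order): [2, None, 9, None, 12, None, 24, 17, 28, None, None, None, 39, 36, 48]
Insertion path: 2 -> 9 -> 12 -> 24 -> 28 -> 39 -> 36
Result: insert 30 as left child of 36
Final tree (level order): [2, None, 9, None, 12, None, 24, 17, 28, None, None, None, 39, 36, 48, 30]


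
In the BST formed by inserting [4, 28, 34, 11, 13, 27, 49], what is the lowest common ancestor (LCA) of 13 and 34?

Tree insertion order: [4, 28, 34, 11, 13, 27, 49]
Tree (level-order array): [4, None, 28, 11, 34, None, 13, None, 49, None, 27]
In a BST, the LCA of p=13, q=34 is the first node v on the
root-to-leaf path with p <= v <= q (go left if both < v, right if both > v).
Walk from root:
  at 4: both 13 and 34 > 4, go right
  at 28: 13 <= 28 <= 34, this is the LCA
LCA = 28


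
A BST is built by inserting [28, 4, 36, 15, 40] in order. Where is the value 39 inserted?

Starting tree (level order): [28, 4, 36, None, 15, None, 40]
Insertion path: 28 -> 36 -> 40
Result: insert 39 as left child of 40
Final tree (level order): [28, 4, 36, None, 15, None, 40, None, None, 39]


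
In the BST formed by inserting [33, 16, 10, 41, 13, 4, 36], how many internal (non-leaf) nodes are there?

Tree built from: [33, 16, 10, 41, 13, 4, 36]
Tree (level-order array): [33, 16, 41, 10, None, 36, None, 4, 13]
Rule: An internal node has at least one child.
Per-node child counts:
  node 33: 2 child(ren)
  node 16: 1 child(ren)
  node 10: 2 child(ren)
  node 4: 0 child(ren)
  node 13: 0 child(ren)
  node 41: 1 child(ren)
  node 36: 0 child(ren)
Matching nodes: [33, 16, 10, 41]
Count of internal (non-leaf) nodes: 4


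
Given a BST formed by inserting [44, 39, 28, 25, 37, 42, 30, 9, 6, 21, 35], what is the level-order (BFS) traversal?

Tree insertion order: [44, 39, 28, 25, 37, 42, 30, 9, 6, 21, 35]
Tree (level-order array): [44, 39, None, 28, 42, 25, 37, None, None, 9, None, 30, None, 6, 21, None, 35]
BFS from the root, enqueuing left then right child of each popped node:
  queue [44] -> pop 44, enqueue [39], visited so far: [44]
  queue [39] -> pop 39, enqueue [28, 42], visited so far: [44, 39]
  queue [28, 42] -> pop 28, enqueue [25, 37], visited so far: [44, 39, 28]
  queue [42, 25, 37] -> pop 42, enqueue [none], visited so far: [44, 39, 28, 42]
  queue [25, 37] -> pop 25, enqueue [9], visited so far: [44, 39, 28, 42, 25]
  queue [37, 9] -> pop 37, enqueue [30], visited so far: [44, 39, 28, 42, 25, 37]
  queue [9, 30] -> pop 9, enqueue [6, 21], visited so far: [44, 39, 28, 42, 25, 37, 9]
  queue [30, 6, 21] -> pop 30, enqueue [35], visited so far: [44, 39, 28, 42, 25, 37, 9, 30]
  queue [6, 21, 35] -> pop 6, enqueue [none], visited so far: [44, 39, 28, 42, 25, 37, 9, 30, 6]
  queue [21, 35] -> pop 21, enqueue [none], visited so far: [44, 39, 28, 42, 25, 37, 9, 30, 6, 21]
  queue [35] -> pop 35, enqueue [none], visited so far: [44, 39, 28, 42, 25, 37, 9, 30, 6, 21, 35]
Result: [44, 39, 28, 42, 25, 37, 9, 30, 6, 21, 35]


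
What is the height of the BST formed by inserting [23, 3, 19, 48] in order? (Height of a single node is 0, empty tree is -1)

Insertion order: [23, 3, 19, 48]
Tree (level-order array): [23, 3, 48, None, 19]
Compute height bottom-up (empty subtree = -1):
  height(19) = 1 + max(-1, -1) = 0
  height(3) = 1 + max(-1, 0) = 1
  height(48) = 1 + max(-1, -1) = 0
  height(23) = 1 + max(1, 0) = 2
Height = 2


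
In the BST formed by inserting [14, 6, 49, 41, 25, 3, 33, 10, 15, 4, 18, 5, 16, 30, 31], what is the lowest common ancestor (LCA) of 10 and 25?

Tree insertion order: [14, 6, 49, 41, 25, 3, 33, 10, 15, 4, 18, 5, 16, 30, 31]
Tree (level-order array): [14, 6, 49, 3, 10, 41, None, None, 4, None, None, 25, None, None, 5, 15, 33, None, None, None, 18, 30, None, 16, None, None, 31]
In a BST, the LCA of p=10, q=25 is the first node v on the
root-to-leaf path with p <= v <= q (go left if both < v, right if both > v).
Walk from root:
  at 14: 10 <= 14 <= 25, this is the LCA
LCA = 14


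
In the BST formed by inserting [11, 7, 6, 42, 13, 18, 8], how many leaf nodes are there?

Tree built from: [11, 7, 6, 42, 13, 18, 8]
Tree (level-order array): [11, 7, 42, 6, 8, 13, None, None, None, None, None, None, 18]
Rule: A leaf has 0 children.
Per-node child counts:
  node 11: 2 child(ren)
  node 7: 2 child(ren)
  node 6: 0 child(ren)
  node 8: 0 child(ren)
  node 42: 1 child(ren)
  node 13: 1 child(ren)
  node 18: 0 child(ren)
Matching nodes: [6, 8, 18]
Count of leaf nodes: 3


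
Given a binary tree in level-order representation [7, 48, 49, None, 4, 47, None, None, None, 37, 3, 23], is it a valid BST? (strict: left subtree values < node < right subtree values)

Level-order array: [7, 48, 49, None, 4, 47, None, None, None, 37, 3, 23]
Validate using subtree bounds (lo, hi): at each node, require lo < value < hi,
then recurse left with hi=value and right with lo=value.
Preorder trace (stopping at first violation):
  at node 7 with bounds (-inf, +inf): OK
  at node 48 with bounds (-inf, 7): VIOLATION
Node 48 violates its bound: not (-inf < 48 < 7).
Result: Not a valid BST


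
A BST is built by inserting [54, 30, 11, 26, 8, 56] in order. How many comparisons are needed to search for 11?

Search path for 11: 54 -> 30 -> 11
Found: True
Comparisons: 3


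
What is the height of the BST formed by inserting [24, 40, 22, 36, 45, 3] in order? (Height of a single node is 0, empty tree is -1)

Insertion order: [24, 40, 22, 36, 45, 3]
Tree (level-order array): [24, 22, 40, 3, None, 36, 45]
Compute height bottom-up (empty subtree = -1):
  height(3) = 1 + max(-1, -1) = 0
  height(22) = 1 + max(0, -1) = 1
  height(36) = 1 + max(-1, -1) = 0
  height(45) = 1 + max(-1, -1) = 0
  height(40) = 1 + max(0, 0) = 1
  height(24) = 1 + max(1, 1) = 2
Height = 2


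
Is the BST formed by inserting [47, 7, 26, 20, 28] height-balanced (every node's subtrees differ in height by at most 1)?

Tree (level-order array): [47, 7, None, None, 26, 20, 28]
Definition: a tree is height-balanced if, at every node, |h(left) - h(right)| <= 1 (empty subtree has height -1).
Bottom-up per-node check:
  node 20: h_left=-1, h_right=-1, diff=0 [OK], height=0
  node 28: h_left=-1, h_right=-1, diff=0 [OK], height=0
  node 26: h_left=0, h_right=0, diff=0 [OK], height=1
  node 7: h_left=-1, h_right=1, diff=2 [FAIL (|-1-1|=2 > 1)], height=2
  node 47: h_left=2, h_right=-1, diff=3 [FAIL (|2--1|=3 > 1)], height=3
Node 7 violates the condition: |-1 - 1| = 2 > 1.
Result: Not balanced


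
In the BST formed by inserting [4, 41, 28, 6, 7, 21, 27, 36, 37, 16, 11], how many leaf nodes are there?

Tree built from: [4, 41, 28, 6, 7, 21, 27, 36, 37, 16, 11]
Tree (level-order array): [4, None, 41, 28, None, 6, 36, None, 7, None, 37, None, 21, None, None, 16, 27, 11]
Rule: A leaf has 0 children.
Per-node child counts:
  node 4: 1 child(ren)
  node 41: 1 child(ren)
  node 28: 2 child(ren)
  node 6: 1 child(ren)
  node 7: 1 child(ren)
  node 21: 2 child(ren)
  node 16: 1 child(ren)
  node 11: 0 child(ren)
  node 27: 0 child(ren)
  node 36: 1 child(ren)
  node 37: 0 child(ren)
Matching nodes: [11, 27, 37]
Count of leaf nodes: 3


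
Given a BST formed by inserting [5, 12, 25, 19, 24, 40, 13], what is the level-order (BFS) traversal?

Tree insertion order: [5, 12, 25, 19, 24, 40, 13]
Tree (level-order array): [5, None, 12, None, 25, 19, 40, 13, 24]
BFS from the root, enqueuing left then right child of each popped node:
  queue [5] -> pop 5, enqueue [12], visited so far: [5]
  queue [12] -> pop 12, enqueue [25], visited so far: [5, 12]
  queue [25] -> pop 25, enqueue [19, 40], visited so far: [5, 12, 25]
  queue [19, 40] -> pop 19, enqueue [13, 24], visited so far: [5, 12, 25, 19]
  queue [40, 13, 24] -> pop 40, enqueue [none], visited so far: [5, 12, 25, 19, 40]
  queue [13, 24] -> pop 13, enqueue [none], visited so far: [5, 12, 25, 19, 40, 13]
  queue [24] -> pop 24, enqueue [none], visited so far: [5, 12, 25, 19, 40, 13, 24]
Result: [5, 12, 25, 19, 40, 13, 24]


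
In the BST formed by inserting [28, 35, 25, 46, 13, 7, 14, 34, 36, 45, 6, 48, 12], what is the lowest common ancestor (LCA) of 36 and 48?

Tree insertion order: [28, 35, 25, 46, 13, 7, 14, 34, 36, 45, 6, 48, 12]
Tree (level-order array): [28, 25, 35, 13, None, 34, 46, 7, 14, None, None, 36, 48, 6, 12, None, None, None, 45]
In a BST, the LCA of p=36, q=48 is the first node v on the
root-to-leaf path with p <= v <= q (go left if both < v, right if both > v).
Walk from root:
  at 28: both 36 and 48 > 28, go right
  at 35: both 36 and 48 > 35, go right
  at 46: 36 <= 46 <= 48, this is the LCA
LCA = 46


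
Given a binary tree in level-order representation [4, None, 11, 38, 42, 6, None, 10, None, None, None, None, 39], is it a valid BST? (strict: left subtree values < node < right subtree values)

Level-order array: [4, None, 11, 38, 42, 6, None, 10, None, None, None, None, 39]
Validate using subtree bounds (lo, hi): at each node, require lo < value < hi,
then recurse left with hi=value and right with lo=value.
Preorder trace (stopping at first violation):
  at node 4 with bounds (-inf, +inf): OK
  at node 11 with bounds (4, +inf): OK
  at node 38 with bounds (4, 11): VIOLATION
Node 38 violates its bound: not (4 < 38 < 11).
Result: Not a valid BST


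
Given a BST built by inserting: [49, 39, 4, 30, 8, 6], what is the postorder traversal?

Tree insertion order: [49, 39, 4, 30, 8, 6]
Tree (level-order array): [49, 39, None, 4, None, None, 30, 8, None, 6]
Postorder traversal: [6, 8, 30, 4, 39, 49]


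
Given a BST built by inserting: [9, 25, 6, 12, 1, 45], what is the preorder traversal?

Tree insertion order: [9, 25, 6, 12, 1, 45]
Tree (level-order array): [9, 6, 25, 1, None, 12, 45]
Preorder traversal: [9, 6, 1, 25, 12, 45]


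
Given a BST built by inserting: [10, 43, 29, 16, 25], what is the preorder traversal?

Tree insertion order: [10, 43, 29, 16, 25]
Tree (level-order array): [10, None, 43, 29, None, 16, None, None, 25]
Preorder traversal: [10, 43, 29, 16, 25]


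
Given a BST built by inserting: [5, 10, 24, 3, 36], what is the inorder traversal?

Tree insertion order: [5, 10, 24, 3, 36]
Tree (level-order array): [5, 3, 10, None, None, None, 24, None, 36]
Inorder traversal: [3, 5, 10, 24, 36]


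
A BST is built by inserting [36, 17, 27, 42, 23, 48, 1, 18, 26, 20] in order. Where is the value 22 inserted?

Starting tree (level order): [36, 17, 42, 1, 27, None, 48, None, None, 23, None, None, None, 18, 26, None, 20]
Insertion path: 36 -> 17 -> 27 -> 23 -> 18 -> 20
Result: insert 22 as right child of 20
Final tree (level order): [36, 17, 42, 1, 27, None, 48, None, None, 23, None, None, None, 18, 26, None, 20, None, None, None, 22]


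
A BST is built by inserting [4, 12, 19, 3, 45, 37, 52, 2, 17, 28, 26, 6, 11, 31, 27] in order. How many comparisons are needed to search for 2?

Search path for 2: 4 -> 3 -> 2
Found: True
Comparisons: 3


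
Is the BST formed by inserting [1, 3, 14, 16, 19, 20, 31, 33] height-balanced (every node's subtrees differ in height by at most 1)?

Tree (level-order array): [1, None, 3, None, 14, None, 16, None, 19, None, 20, None, 31, None, 33]
Definition: a tree is height-balanced if, at every node, |h(left) - h(right)| <= 1 (empty subtree has height -1).
Bottom-up per-node check:
  node 33: h_left=-1, h_right=-1, diff=0 [OK], height=0
  node 31: h_left=-1, h_right=0, diff=1 [OK], height=1
  node 20: h_left=-1, h_right=1, diff=2 [FAIL (|-1-1|=2 > 1)], height=2
  node 19: h_left=-1, h_right=2, diff=3 [FAIL (|-1-2|=3 > 1)], height=3
  node 16: h_left=-1, h_right=3, diff=4 [FAIL (|-1-3|=4 > 1)], height=4
  node 14: h_left=-1, h_right=4, diff=5 [FAIL (|-1-4|=5 > 1)], height=5
  node 3: h_left=-1, h_right=5, diff=6 [FAIL (|-1-5|=6 > 1)], height=6
  node 1: h_left=-1, h_right=6, diff=7 [FAIL (|-1-6|=7 > 1)], height=7
Node 20 violates the condition: |-1 - 1| = 2 > 1.
Result: Not balanced


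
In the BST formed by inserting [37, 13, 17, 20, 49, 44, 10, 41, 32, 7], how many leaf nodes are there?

Tree built from: [37, 13, 17, 20, 49, 44, 10, 41, 32, 7]
Tree (level-order array): [37, 13, 49, 10, 17, 44, None, 7, None, None, 20, 41, None, None, None, None, 32]
Rule: A leaf has 0 children.
Per-node child counts:
  node 37: 2 child(ren)
  node 13: 2 child(ren)
  node 10: 1 child(ren)
  node 7: 0 child(ren)
  node 17: 1 child(ren)
  node 20: 1 child(ren)
  node 32: 0 child(ren)
  node 49: 1 child(ren)
  node 44: 1 child(ren)
  node 41: 0 child(ren)
Matching nodes: [7, 32, 41]
Count of leaf nodes: 3


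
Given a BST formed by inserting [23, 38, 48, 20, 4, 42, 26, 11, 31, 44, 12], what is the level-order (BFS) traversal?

Tree insertion order: [23, 38, 48, 20, 4, 42, 26, 11, 31, 44, 12]
Tree (level-order array): [23, 20, 38, 4, None, 26, 48, None, 11, None, 31, 42, None, None, 12, None, None, None, 44]
BFS from the root, enqueuing left then right child of each popped node:
  queue [23] -> pop 23, enqueue [20, 38], visited so far: [23]
  queue [20, 38] -> pop 20, enqueue [4], visited so far: [23, 20]
  queue [38, 4] -> pop 38, enqueue [26, 48], visited so far: [23, 20, 38]
  queue [4, 26, 48] -> pop 4, enqueue [11], visited so far: [23, 20, 38, 4]
  queue [26, 48, 11] -> pop 26, enqueue [31], visited so far: [23, 20, 38, 4, 26]
  queue [48, 11, 31] -> pop 48, enqueue [42], visited so far: [23, 20, 38, 4, 26, 48]
  queue [11, 31, 42] -> pop 11, enqueue [12], visited so far: [23, 20, 38, 4, 26, 48, 11]
  queue [31, 42, 12] -> pop 31, enqueue [none], visited so far: [23, 20, 38, 4, 26, 48, 11, 31]
  queue [42, 12] -> pop 42, enqueue [44], visited so far: [23, 20, 38, 4, 26, 48, 11, 31, 42]
  queue [12, 44] -> pop 12, enqueue [none], visited so far: [23, 20, 38, 4, 26, 48, 11, 31, 42, 12]
  queue [44] -> pop 44, enqueue [none], visited so far: [23, 20, 38, 4, 26, 48, 11, 31, 42, 12, 44]
Result: [23, 20, 38, 4, 26, 48, 11, 31, 42, 12, 44]


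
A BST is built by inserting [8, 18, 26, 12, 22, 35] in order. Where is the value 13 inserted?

Starting tree (level order): [8, None, 18, 12, 26, None, None, 22, 35]
Insertion path: 8 -> 18 -> 12
Result: insert 13 as right child of 12
Final tree (level order): [8, None, 18, 12, 26, None, 13, 22, 35]


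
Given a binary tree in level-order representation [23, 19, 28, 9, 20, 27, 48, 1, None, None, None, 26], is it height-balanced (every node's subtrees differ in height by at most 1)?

Tree (level-order array): [23, 19, 28, 9, 20, 27, 48, 1, None, None, None, 26]
Definition: a tree is height-balanced if, at every node, |h(left) - h(right)| <= 1 (empty subtree has height -1).
Bottom-up per-node check:
  node 1: h_left=-1, h_right=-1, diff=0 [OK], height=0
  node 9: h_left=0, h_right=-1, diff=1 [OK], height=1
  node 20: h_left=-1, h_right=-1, diff=0 [OK], height=0
  node 19: h_left=1, h_right=0, diff=1 [OK], height=2
  node 26: h_left=-1, h_right=-1, diff=0 [OK], height=0
  node 27: h_left=0, h_right=-1, diff=1 [OK], height=1
  node 48: h_left=-1, h_right=-1, diff=0 [OK], height=0
  node 28: h_left=1, h_right=0, diff=1 [OK], height=2
  node 23: h_left=2, h_right=2, diff=0 [OK], height=3
All nodes satisfy the balance condition.
Result: Balanced


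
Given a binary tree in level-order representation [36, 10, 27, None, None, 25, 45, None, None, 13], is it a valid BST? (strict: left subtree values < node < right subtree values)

Level-order array: [36, 10, 27, None, None, 25, 45, None, None, 13]
Validate using subtree bounds (lo, hi): at each node, require lo < value < hi,
then recurse left with hi=value and right with lo=value.
Preorder trace (stopping at first violation):
  at node 36 with bounds (-inf, +inf): OK
  at node 10 with bounds (-inf, 36): OK
  at node 27 with bounds (36, +inf): VIOLATION
Node 27 violates its bound: not (36 < 27 < +inf).
Result: Not a valid BST


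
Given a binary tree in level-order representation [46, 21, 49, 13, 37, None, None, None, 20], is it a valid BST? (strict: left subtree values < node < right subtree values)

Level-order array: [46, 21, 49, 13, 37, None, None, None, 20]
Validate using subtree bounds (lo, hi): at each node, require lo < value < hi,
then recurse left with hi=value and right with lo=value.
Preorder trace (stopping at first violation):
  at node 46 with bounds (-inf, +inf): OK
  at node 21 with bounds (-inf, 46): OK
  at node 13 with bounds (-inf, 21): OK
  at node 20 with bounds (13, 21): OK
  at node 37 with bounds (21, 46): OK
  at node 49 with bounds (46, +inf): OK
No violation found at any node.
Result: Valid BST


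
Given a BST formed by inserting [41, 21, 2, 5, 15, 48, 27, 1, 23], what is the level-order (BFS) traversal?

Tree insertion order: [41, 21, 2, 5, 15, 48, 27, 1, 23]
Tree (level-order array): [41, 21, 48, 2, 27, None, None, 1, 5, 23, None, None, None, None, 15]
BFS from the root, enqueuing left then right child of each popped node:
  queue [41] -> pop 41, enqueue [21, 48], visited so far: [41]
  queue [21, 48] -> pop 21, enqueue [2, 27], visited so far: [41, 21]
  queue [48, 2, 27] -> pop 48, enqueue [none], visited so far: [41, 21, 48]
  queue [2, 27] -> pop 2, enqueue [1, 5], visited so far: [41, 21, 48, 2]
  queue [27, 1, 5] -> pop 27, enqueue [23], visited so far: [41, 21, 48, 2, 27]
  queue [1, 5, 23] -> pop 1, enqueue [none], visited so far: [41, 21, 48, 2, 27, 1]
  queue [5, 23] -> pop 5, enqueue [15], visited so far: [41, 21, 48, 2, 27, 1, 5]
  queue [23, 15] -> pop 23, enqueue [none], visited so far: [41, 21, 48, 2, 27, 1, 5, 23]
  queue [15] -> pop 15, enqueue [none], visited so far: [41, 21, 48, 2, 27, 1, 5, 23, 15]
Result: [41, 21, 48, 2, 27, 1, 5, 23, 15]


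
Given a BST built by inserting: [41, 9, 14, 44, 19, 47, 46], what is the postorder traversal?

Tree insertion order: [41, 9, 14, 44, 19, 47, 46]
Tree (level-order array): [41, 9, 44, None, 14, None, 47, None, 19, 46]
Postorder traversal: [19, 14, 9, 46, 47, 44, 41]


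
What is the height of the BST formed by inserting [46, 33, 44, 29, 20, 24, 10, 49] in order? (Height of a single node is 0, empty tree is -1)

Insertion order: [46, 33, 44, 29, 20, 24, 10, 49]
Tree (level-order array): [46, 33, 49, 29, 44, None, None, 20, None, None, None, 10, 24]
Compute height bottom-up (empty subtree = -1):
  height(10) = 1 + max(-1, -1) = 0
  height(24) = 1 + max(-1, -1) = 0
  height(20) = 1 + max(0, 0) = 1
  height(29) = 1 + max(1, -1) = 2
  height(44) = 1 + max(-1, -1) = 0
  height(33) = 1 + max(2, 0) = 3
  height(49) = 1 + max(-1, -1) = 0
  height(46) = 1 + max(3, 0) = 4
Height = 4


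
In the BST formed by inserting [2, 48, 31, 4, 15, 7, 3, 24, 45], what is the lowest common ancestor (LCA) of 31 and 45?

Tree insertion order: [2, 48, 31, 4, 15, 7, 3, 24, 45]
Tree (level-order array): [2, None, 48, 31, None, 4, 45, 3, 15, None, None, None, None, 7, 24]
In a BST, the LCA of p=31, q=45 is the first node v on the
root-to-leaf path with p <= v <= q (go left if both < v, right if both > v).
Walk from root:
  at 2: both 31 and 45 > 2, go right
  at 48: both 31 and 45 < 48, go left
  at 31: 31 <= 31 <= 45, this is the LCA
LCA = 31


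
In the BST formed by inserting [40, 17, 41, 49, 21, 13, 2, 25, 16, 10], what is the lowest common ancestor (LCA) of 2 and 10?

Tree insertion order: [40, 17, 41, 49, 21, 13, 2, 25, 16, 10]
Tree (level-order array): [40, 17, 41, 13, 21, None, 49, 2, 16, None, 25, None, None, None, 10]
In a BST, the LCA of p=2, q=10 is the first node v on the
root-to-leaf path with p <= v <= q (go left if both < v, right if both > v).
Walk from root:
  at 40: both 2 and 10 < 40, go left
  at 17: both 2 and 10 < 17, go left
  at 13: both 2 and 10 < 13, go left
  at 2: 2 <= 2 <= 10, this is the LCA
LCA = 2


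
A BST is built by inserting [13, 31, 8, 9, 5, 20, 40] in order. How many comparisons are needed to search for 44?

Search path for 44: 13 -> 31 -> 40
Found: False
Comparisons: 3


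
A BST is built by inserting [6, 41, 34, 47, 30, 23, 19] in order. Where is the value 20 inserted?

Starting tree (level order): [6, None, 41, 34, 47, 30, None, None, None, 23, None, 19]
Insertion path: 6 -> 41 -> 34 -> 30 -> 23 -> 19
Result: insert 20 as right child of 19
Final tree (level order): [6, None, 41, 34, 47, 30, None, None, None, 23, None, 19, None, None, 20]


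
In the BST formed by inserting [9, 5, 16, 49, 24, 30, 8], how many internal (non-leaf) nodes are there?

Tree built from: [9, 5, 16, 49, 24, 30, 8]
Tree (level-order array): [9, 5, 16, None, 8, None, 49, None, None, 24, None, None, 30]
Rule: An internal node has at least one child.
Per-node child counts:
  node 9: 2 child(ren)
  node 5: 1 child(ren)
  node 8: 0 child(ren)
  node 16: 1 child(ren)
  node 49: 1 child(ren)
  node 24: 1 child(ren)
  node 30: 0 child(ren)
Matching nodes: [9, 5, 16, 49, 24]
Count of internal (non-leaf) nodes: 5


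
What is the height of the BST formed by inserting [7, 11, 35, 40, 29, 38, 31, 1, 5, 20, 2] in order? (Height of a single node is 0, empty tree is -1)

Insertion order: [7, 11, 35, 40, 29, 38, 31, 1, 5, 20, 2]
Tree (level-order array): [7, 1, 11, None, 5, None, 35, 2, None, 29, 40, None, None, 20, 31, 38]
Compute height bottom-up (empty subtree = -1):
  height(2) = 1 + max(-1, -1) = 0
  height(5) = 1 + max(0, -1) = 1
  height(1) = 1 + max(-1, 1) = 2
  height(20) = 1 + max(-1, -1) = 0
  height(31) = 1 + max(-1, -1) = 0
  height(29) = 1 + max(0, 0) = 1
  height(38) = 1 + max(-1, -1) = 0
  height(40) = 1 + max(0, -1) = 1
  height(35) = 1 + max(1, 1) = 2
  height(11) = 1 + max(-1, 2) = 3
  height(7) = 1 + max(2, 3) = 4
Height = 4


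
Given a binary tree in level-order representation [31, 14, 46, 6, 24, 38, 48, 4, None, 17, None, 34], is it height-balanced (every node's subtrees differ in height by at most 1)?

Tree (level-order array): [31, 14, 46, 6, 24, 38, 48, 4, None, 17, None, 34]
Definition: a tree is height-balanced if, at every node, |h(left) - h(right)| <= 1 (empty subtree has height -1).
Bottom-up per-node check:
  node 4: h_left=-1, h_right=-1, diff=0 [OK], height=0
  node 6: h_left=0, h_right=-1, diff=1 [OK], height=1
  node 17: h_left=-1, h_right=-1, diff=0 [OK], height=0
  node 24: h_left=0, h_right=-1, diff=1 [OK], height=1
  node 14: h_left=1, h_right=1, diff=0 [OK], height=2
  node 34: h_left=-1, h_right=-1, diff=0 [OK], height=0
  node 38: h_left=0, h_right=-1, diff=1 [OK], height=1
  node 48: h_left=-1, h_right=-1, diff=0 [OK], height=0
  node 46: h_left=1, h_right=0, diff=1 [OK], height=2
  node 31: h_left=2, h_right=2, diff=0 [OK], height=3
All nodes satisfy the balance condition.
Result: Balanced


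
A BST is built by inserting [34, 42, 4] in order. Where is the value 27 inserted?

Starting tree (level order): [34, 4, 42]
Insertion path: 34 -> 4
Result: insert 27 as right child of 4
Final tree (level order): [34, 4, 42, None, 27]


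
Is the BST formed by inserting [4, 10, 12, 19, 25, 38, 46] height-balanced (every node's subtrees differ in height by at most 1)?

Tree (level-order array): [4, None, 10, None, 12, None, 19, None, 25, None, 38, None, 46]
Definition: a tree is height-balanced if, at every node, |h(left) - h(right)| <= 1 (empty subtree has height -1).
Bottom-up per-node check:
  node 46: h_left=-1, h_right=-1, diff=0 [OK], height=0
  node 38: h_left=-1, h_right=0, diff=1 [OK], height=1
  node 25: h_left=-1, h_right=1, diff=2 [FAIL (|-1-1|=2 > 1)], height=2
  node 19: h_left=-1, h_right=2, diff=3 [FAIL (|-1-2|=3 > 1)], height=3
  node 12: h_left=-1, h_right=3, diff=4 [FAIL (|-1-3|=4 > 1)], height=4
  node 10: h_left=-1, h_right=4, diff=5 [FAIL (|-1-4|=5 > 1)], height=5
  node 4: h_left=-1, h_right=5, diff=6 [FAIL (|-1-5|=6 > 1)], height=6
Node 25 violates the condition: |-1 - 1| = 2 > 1.
Result: Not balanced


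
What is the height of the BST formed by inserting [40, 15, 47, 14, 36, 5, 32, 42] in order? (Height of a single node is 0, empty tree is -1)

Insertion order: [40, 15, 47, 14, 36, 5, 32, 42]
Tree (level-order array): [40, 15, 47, 14, 36, 42, None, 5, None, 32]
Compute height bottom-up (empty subtree = -1):
  height(5) = 1 + max(-1, -1) = 0
  height(14) = 1 + max(0, -1) = 1
  height(32) = 1 + max(-1, -1) = 0
  height(36) = 1 + max(0, -1) = 1
  height(15) = 1 + max(1, 1) = 2
  height(42) = 1 + max(-1, -1) = 0
  height(47) = 1 + max(0, -1) = 1
  height(40) = 1 + max(2, 1) = 3
Height = 3


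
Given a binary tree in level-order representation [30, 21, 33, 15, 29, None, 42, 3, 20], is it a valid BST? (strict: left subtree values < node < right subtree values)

Level-order array: [30, 21, 33, 15, 29, None, 42, 3, 20]
Validate using subtree bounds (lo, hi): at each node, require lo < value < hi,
then recurse left with hi=value and right with lo=value.
Preorder trace (stopping at first violation):
  at node 30 with bounds (-inf, +inf): OK
  at node 21 with bounds (-inf, 30): OK
  at node 15 with bounds (-inf, 21): OK
  at node 3 with bounds (-inf, 15): OK
  at node 20 with bounds (15, 21): OK
  at node 29 with bounds (21, 30): OK
  at node 33 with bounds (30, +inf): OK
  at node 42 with bounds (33, +inf): OK
No violation found at any node.
Result: Valid BST


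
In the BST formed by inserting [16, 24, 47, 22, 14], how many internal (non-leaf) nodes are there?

Tree built from: [16, 24, 47, 22, 14]
Tree (level-order array): [16, 14, 24, None, None, 22, 47]
Rule: An internal node has at least one child.
Per-node child counts:
  node 16: 2 child(ren)
  node 14: 0 child(ren)
  node 24: 2 child(ren)
  node 22: 0 child(ren)
  node 47: 0 child(ren)
Matching nodes: [16, 24]
Count of internal (non-leaf) nodes: 2


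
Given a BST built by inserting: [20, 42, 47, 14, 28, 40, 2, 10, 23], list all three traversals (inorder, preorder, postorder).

Tree insertion order: [20, 42, 47, 14, 28, 40, 2, 10, 23]
Tree (level-order array): [20, 14, 42, 2, None, 28, 47, None, 10, 23, 40]
Inorder (L, root, R): [2, 10, 14, 20, 23, 28, 40, 42, 47]
Preorder (root, L, R): [20, 14, 2, 10, 42, 28, 23, 40, 47]
Postorder (L, R, root): [10, 2, 14, 23, 40, 28, 47, 42, 20]


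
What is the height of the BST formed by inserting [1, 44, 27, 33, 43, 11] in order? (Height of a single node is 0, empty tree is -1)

Insertion order: [1, 44, 27, 33, 43, 11]
Tree (level-order array): [1, None, 44, 27, None, 11, 33, None, None, None, 43]
Compute height bottom-up (empty subtree = -1):
  height(11) = 1 + max(-1, -1) = 0
  height(43) = 1 + max(-1, -1) = 0
  height(33) = 1 + max(-1, 0) = 1
  height(27) = 1 + max(0, 1) = 2
  height(44) = 1 + max(2, -1) = 3
  height(1) = 1 + max(-1, 3) = 4
Height = 4


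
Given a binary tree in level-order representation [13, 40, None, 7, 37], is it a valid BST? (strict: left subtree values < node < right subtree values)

Level-order array: [13, 40, None, 7, 37]
Validate using subtree bounds (lo, hi): at each node, require lo < value < hi,
then recurse left with hi=value and right with lo=value.
Preorder trace (stopping at first violation):
  at node 13 with bounds (-inf, +inf): OK
  at node 40 with bounds (-inf, 13): VIOLATION
Node 40 violates its bound: not (-inf < 40 < 13).
Result: Not a valid BST


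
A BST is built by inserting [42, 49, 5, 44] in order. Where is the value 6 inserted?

Starting tree (level order): [42, 5, 49, None, None, 44]
Insertion path: 42 -> 5
Result: insert 6 as right child of 5
Final tree (level order): [42, 5, 49, None, 6, 44]


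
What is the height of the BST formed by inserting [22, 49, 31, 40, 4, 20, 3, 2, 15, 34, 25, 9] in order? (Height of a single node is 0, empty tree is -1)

Insertion order: [22, 49, 31, 40, 4, 20, 3, 2, 15, 34, 25, 9]
Tree (level-order array): [22, 4, 49, 3, 20, 31, None, 2, None, 15, None, 25, 40, None, None, 9, None, None, None, 34]
Compute height bottom-up (empty subtree = -1):
  height(2) = 1 + max(-1, -1) = 0
  height(3) = 1 + max(0, -1) = 1
  height(9) = 1 + max(-1, -1) = 0
  height(15) = 1 + max(0, -1) = 1
  height(20) = 1 + max(1, -1) = 2
  height(4) = 1 + max(1, 2) = 3
  height(25) = 1 + max(-1, -1) = 0
  height(34) = 1 + max(-1, -1) = 0
  height(40) = 1 + max(0, -1) = 1
  height(31) = 1 + max(0, 1) = 2
  height(49) = 1 + max(2, -1) = 3
  height(22) = 1 + max(3, 3) = 4
Height = 4


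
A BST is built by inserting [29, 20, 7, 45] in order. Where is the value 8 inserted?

Starting tree (level order): [29, 20, 45, 7]
Insertion path: 29 -> 20 -> 7
Result: insert 8 as right child of 7
Final tree (level order): [29, 20, 45, 7, None, None, None, None, 8]


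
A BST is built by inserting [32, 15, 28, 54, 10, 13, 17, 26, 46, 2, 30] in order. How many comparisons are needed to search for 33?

Search path for 33: 32 -> 54 -> 46
Found: False
Comparisons: 3


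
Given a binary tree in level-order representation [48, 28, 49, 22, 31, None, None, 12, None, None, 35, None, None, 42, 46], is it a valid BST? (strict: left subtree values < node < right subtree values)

Level-order array: [48, 28, 49, 22, 31, None, None, 12, None, None, 35, None, None, 42, 46]
Validate using subtree bounds (lo, hi): at each node, require lo < value < hi,
then recurse left with hi=value and right with lo=value.
Preorder trace (stopping at first violation):
  at node 48 with bounds (-inf, +inf): OK
  at node 28 with bounds (-inf, 48): OK
  at node 22 with bounds (-inf, 28): OK
  at node 12 with bounds (-inf, 22): OK
  at node 31 with bounds (28, 48): OK
  at node 35 with bounds (31, 48): OK
  at node 42 with bounds (31, 35): VIOLATION
Node 42 violates its bound: not (31 < 42 < 35).
Result: Not a valid BST


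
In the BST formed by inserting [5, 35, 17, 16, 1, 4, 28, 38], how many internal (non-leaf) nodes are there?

Tree built from: [5, 35, 17, 16, 1, 4, 28, 38]
Tree (level-order array): [5, 1, 35, None, 4, 17, 38, None, None, 16, 28]
Rule: An internal node has at least one child.
Per-node child counts:
  node 5: 2 child(ren)
  node 1: 1 child(ren)
  node 4: 0 child(ren)
  node 35: 2 child(ren)
  node 17: 2 child(ren)
  node 16: 0 child(ren)
  node 28: 0 child(ren)
  node 38: 0 child(ren)
Matching nodes: [5, 1, 35, 17]
Count of internal (non-leaf) nodes: 4


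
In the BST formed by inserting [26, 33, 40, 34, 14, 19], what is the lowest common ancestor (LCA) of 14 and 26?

Tree insertion order: [26, 33, 40, 34, 14, 19]
Tree (level-order array): [26, 14, 33, None, 19, None, 40, None, None, 34]
In a BST, the LCA of p=14, q=26 is the first node v on the
root-to-leaf path with p <= v <= q (go left if both < v, right if both > v).
Walk from root:
  at 26: 14 <= 26 <= 26, this is the LCA
LCA = 26
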